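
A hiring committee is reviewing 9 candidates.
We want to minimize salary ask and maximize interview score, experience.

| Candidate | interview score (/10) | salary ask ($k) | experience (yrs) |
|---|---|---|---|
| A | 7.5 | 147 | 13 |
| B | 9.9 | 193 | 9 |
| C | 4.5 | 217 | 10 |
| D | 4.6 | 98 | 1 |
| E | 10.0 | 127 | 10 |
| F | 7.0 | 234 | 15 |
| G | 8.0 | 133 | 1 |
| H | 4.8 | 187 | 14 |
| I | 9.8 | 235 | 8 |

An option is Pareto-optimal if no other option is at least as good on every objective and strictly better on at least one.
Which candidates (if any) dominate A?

B: worse on salary ask (193 vs 147).
C: worse on interview score (4.5 vs 7.5).
D: worse on interview score (4.6 vs 7.5).
E: worse on experience (10 vs 13).
F: worse on interview score (7.0 vs 7.5).
G: worse on experience (1 vs 13).
H: worse on interview score (4.8 vs 7.5).
I: worse on salary ask (235 vs 147).
No option dominates A.

none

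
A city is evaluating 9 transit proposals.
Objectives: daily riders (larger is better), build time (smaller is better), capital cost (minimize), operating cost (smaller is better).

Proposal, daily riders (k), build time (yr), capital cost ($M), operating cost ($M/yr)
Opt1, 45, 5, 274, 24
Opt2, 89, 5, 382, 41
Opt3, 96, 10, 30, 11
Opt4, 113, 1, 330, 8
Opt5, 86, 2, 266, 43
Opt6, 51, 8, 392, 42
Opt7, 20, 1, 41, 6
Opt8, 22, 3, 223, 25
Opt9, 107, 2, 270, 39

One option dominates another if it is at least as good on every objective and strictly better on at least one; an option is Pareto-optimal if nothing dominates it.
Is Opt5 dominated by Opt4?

Opt4 vs Opt5: Opt4 is worse on capital cost (330 vs 266), so it does not dominate Opt5.

No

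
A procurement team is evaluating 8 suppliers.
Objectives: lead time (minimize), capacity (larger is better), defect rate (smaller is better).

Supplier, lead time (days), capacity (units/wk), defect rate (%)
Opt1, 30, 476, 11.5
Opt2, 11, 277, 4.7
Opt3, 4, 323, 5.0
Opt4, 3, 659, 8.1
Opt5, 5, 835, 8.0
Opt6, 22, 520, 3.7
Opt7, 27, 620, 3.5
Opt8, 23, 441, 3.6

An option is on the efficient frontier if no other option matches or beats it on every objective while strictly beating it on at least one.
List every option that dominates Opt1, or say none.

Opt4: lead time 3≤30, capacity 659≥476, defect rate 8.1≤11.5 — dominates Opt1.
Opt5: lead time 5≤30, capacity 835≥476, defect rate 8.0≤11.5 — dominates Opt1.
Opt6: lead time 22≤30, capacity 520≥476, defect rate 3.7≤11.5 — dominates Opt1.
Opt7: lead time 27≤30, capacity 620≥476, defect rate 3.5≤11.5 — dominates Opt1.
Others (Opt2, Opt3, Opt8) are each worse than Opt1 on at least one objective.

Opt4, Opt5, Opt6, Opt7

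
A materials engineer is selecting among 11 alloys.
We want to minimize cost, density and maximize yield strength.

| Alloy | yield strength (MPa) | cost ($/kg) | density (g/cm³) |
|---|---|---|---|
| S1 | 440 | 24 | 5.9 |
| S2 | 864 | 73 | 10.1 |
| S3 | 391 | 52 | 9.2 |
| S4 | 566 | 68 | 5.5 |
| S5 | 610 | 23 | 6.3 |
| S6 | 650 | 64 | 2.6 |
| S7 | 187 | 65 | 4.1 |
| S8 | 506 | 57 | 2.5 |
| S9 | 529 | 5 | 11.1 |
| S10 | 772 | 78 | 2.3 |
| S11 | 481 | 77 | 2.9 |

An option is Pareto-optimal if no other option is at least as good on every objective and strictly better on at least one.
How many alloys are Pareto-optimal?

S1: not dominated.
S2: not dominated (best yield strength).
S3: dominated by S1 (yield strength 440≥391, cost 24≤52, density 5.9≤9.2).
S4: dominated by S6 (yield strength 650≥566, cost 64≤68, density 2.6≤5.5).
S5: not dominated.
S6: not dominated.
S7: dominated by S6 (yield strength 650≥187, cost 64≤65, density 2.6≤4.1).
S8: not dominated.
S9: not dominated (best cost).
S10: not dominated (best density).
S11: dominated by S6 (yield strength 650≥481, cost 64≤77, density 2.6≤2.9).
Pareto-optimal: S1, S2, S5, S6, S8, S9, S10 → 7.

7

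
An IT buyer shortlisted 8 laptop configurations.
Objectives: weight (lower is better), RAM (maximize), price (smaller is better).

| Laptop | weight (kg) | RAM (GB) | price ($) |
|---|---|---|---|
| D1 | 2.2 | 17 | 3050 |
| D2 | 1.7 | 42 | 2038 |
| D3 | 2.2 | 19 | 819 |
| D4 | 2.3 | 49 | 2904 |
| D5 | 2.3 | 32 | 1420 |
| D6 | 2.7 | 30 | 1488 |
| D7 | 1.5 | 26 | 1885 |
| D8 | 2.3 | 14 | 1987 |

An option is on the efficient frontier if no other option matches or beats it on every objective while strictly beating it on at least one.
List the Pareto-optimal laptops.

D1: dominated by D2 (weight 1.7≤2.2, RAM 42≥17, price 2038≤3050).
D2: not dominated.
D3: not dominated (best price).
D4: not dominated (best RAM).
D5: not dominated.
D6: dominated by D5 (weight 2.3≤2.7, RAM 32≥30, price 1420≤1488).
D7: not dominated (best weight).
D8: dominated by D3 (weight 2.2≤2.3, RAM 19≥14, price 819≤1987).

D2, D3, D4, D5, D7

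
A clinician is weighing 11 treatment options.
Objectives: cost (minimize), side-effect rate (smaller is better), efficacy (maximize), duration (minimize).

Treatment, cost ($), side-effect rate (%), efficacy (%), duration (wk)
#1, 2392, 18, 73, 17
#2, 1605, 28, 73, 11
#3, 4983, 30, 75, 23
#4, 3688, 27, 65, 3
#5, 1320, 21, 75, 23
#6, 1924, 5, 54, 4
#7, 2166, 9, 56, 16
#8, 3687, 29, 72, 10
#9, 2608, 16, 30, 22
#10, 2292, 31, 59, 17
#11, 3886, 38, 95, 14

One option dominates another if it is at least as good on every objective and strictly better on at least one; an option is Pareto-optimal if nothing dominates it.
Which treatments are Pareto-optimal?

#1: not dominated.
#2: not dominated.
#3: dominated by #5 (cost 1320≤4983, side-effect rate 21≤30, efficacy 75≥75, duration 23≤23).
#4: not dominated (best duration).
#5: not dominated (best cost).
#6: not dominated (best side-effect rate).
#7: not dominated.
#8: not dominated.
#9: dominated by #6 (cost 1924≤2608, side-effect rate 5≤16, efficacy 54≥30, duration 4≤22).
#10: dominated by #2 (cost 1605≤2292, side-effect rate 28≤31, efficacy 73≥59, duration 11≤17).
#11: not dominated (best efficacy).

#1, #2, #4, #5, #6, #7, #8, #11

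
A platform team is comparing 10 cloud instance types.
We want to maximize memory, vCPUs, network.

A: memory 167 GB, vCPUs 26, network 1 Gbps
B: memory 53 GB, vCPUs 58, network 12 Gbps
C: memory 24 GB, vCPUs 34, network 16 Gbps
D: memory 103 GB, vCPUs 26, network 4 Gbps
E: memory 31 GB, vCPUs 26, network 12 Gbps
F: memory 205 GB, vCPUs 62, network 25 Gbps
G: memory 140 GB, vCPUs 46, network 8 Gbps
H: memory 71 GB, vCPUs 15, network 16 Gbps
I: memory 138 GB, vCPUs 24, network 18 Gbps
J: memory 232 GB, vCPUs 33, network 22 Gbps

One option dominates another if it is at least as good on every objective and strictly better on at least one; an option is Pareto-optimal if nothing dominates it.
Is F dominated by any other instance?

No

A: worse on memory (167 vs 205).
B: worse on memory (53 vs 205).
C: worse on memory (24 vs 205).
D: worse on memory (103 vs 205).
E: worse on memory (31 vs 205).
G: worse on memory (140 vs 205).
H: worse on memory (71 vs 205).
I: worse on memory (138 vs 205).
J: worse on vCPUs (33 vs 62).
No option is at least as good as F on every objective and strictly better on one.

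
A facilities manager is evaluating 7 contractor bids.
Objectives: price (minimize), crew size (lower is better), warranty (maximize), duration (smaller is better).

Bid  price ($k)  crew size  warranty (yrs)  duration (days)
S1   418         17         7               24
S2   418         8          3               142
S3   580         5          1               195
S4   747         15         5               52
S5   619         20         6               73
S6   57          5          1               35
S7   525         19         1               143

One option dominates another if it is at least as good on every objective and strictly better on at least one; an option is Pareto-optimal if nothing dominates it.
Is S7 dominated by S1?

Yes

S1 vs S7: price 418≤525, crew size 17≤19, warranty 7≥1, duration 24≤143 — S1 is at least as good on every objective with at least one strict improvement.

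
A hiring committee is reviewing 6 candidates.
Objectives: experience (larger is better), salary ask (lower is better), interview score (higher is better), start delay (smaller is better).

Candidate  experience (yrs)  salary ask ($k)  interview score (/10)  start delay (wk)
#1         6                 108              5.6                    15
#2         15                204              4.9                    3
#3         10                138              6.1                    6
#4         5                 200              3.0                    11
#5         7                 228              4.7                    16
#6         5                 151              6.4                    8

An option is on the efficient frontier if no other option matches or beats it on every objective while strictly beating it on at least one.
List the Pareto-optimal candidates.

#1, #2, #3, #6

#1: not dominated (best salary ask).
#2: not dominated (best experience).
#3: not dominated.
#4: dominated by #3 (experience 10≥5, salary ask 138≤200, interview score 6.1≥3.0, start delay 6≤11).
#5: dominated by #2 (experience 15≥7, salary ask 204≤228, interview score 4.9≥4.7, start delay 3≤16).
#6: not dominated (best interview score).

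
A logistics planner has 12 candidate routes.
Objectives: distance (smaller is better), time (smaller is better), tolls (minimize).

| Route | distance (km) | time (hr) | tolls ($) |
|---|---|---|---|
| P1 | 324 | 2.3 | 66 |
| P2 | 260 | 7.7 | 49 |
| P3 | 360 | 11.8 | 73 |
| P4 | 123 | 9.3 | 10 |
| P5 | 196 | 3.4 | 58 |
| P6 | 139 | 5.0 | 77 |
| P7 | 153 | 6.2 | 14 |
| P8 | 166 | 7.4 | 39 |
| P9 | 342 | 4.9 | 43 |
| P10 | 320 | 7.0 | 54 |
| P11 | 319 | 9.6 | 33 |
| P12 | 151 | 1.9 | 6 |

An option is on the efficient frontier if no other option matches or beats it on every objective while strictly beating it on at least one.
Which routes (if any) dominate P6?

none

P1: worse on distance (324 vs 139).
P2: worse on distance (260 vs 139).
P3: worse on distance (360 vs 139).
P4: worse on time (9.3 vs 5.0).
P5: worse on distance (196 vs 139).
P7: worse on distance (153 vs 139).
P8: worse on distance (166 vs 139).
P9: worse on distance (342 vs 139).
P10: worse on distance (320 vs 139).
P11: worse on distance (319 vs 139).
P12: worse on distance (151 vs 139).
No option dominates P6.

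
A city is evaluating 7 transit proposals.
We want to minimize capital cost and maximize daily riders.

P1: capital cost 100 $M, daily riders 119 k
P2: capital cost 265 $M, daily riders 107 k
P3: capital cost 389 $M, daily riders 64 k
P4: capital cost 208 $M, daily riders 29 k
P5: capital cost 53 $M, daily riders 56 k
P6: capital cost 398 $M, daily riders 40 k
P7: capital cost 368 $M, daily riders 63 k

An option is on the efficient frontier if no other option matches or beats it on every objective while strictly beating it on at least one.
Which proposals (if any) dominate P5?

none

P1: worse on capital cost (100 vs 53).
P2: worse on capital cost (265 vs 53).
P3: worse on capital cost (389 vs 53).
P4: worse on capital cost (208 vs 53).
P6: worse on capital cost (398 vs 53).
P7: worse on capital cost (368 vs 53).
No option dominates P5.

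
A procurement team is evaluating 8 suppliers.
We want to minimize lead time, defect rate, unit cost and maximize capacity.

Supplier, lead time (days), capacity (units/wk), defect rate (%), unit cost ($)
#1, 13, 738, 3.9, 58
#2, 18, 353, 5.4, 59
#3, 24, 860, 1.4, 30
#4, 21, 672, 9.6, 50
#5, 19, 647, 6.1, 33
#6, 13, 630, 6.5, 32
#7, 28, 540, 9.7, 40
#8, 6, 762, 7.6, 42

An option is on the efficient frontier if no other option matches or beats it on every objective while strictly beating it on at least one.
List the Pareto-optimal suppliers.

#1, #3, #5, #6, #8

#1: not dominated.
#2: dominated by #1 (lead time 13≤18, capacity 738≥353, defect rate 3.9≤5.4, unit cost 58≤59).
#3: not dominated (best capacity).
#4: dominated by #8 (lead time 6≤21, capacity 762≥672, defect rate 7.6≤9.6, unit cost 42≤50).
#5: not dominated.
#6: not dominated.
#7: dominated by #3 (lead time 24≤28, capacity 860≥540, defect rate 1.4≤9.7, unit cost 30≤40).
#8: not dominated (best lead time).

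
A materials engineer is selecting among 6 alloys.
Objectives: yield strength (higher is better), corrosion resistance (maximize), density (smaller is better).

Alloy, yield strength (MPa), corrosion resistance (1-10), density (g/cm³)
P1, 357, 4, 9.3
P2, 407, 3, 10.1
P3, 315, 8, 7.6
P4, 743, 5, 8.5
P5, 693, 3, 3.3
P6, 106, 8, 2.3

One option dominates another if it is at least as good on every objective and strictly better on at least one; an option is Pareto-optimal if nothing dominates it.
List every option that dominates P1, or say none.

P4: yield strength 743≥357, corrosion resistance 5≥4, density 8.5≤9.3 — dominates P1.
Others (P2, P3, P5, P6) are each worse than P1 on at least one objective.

P4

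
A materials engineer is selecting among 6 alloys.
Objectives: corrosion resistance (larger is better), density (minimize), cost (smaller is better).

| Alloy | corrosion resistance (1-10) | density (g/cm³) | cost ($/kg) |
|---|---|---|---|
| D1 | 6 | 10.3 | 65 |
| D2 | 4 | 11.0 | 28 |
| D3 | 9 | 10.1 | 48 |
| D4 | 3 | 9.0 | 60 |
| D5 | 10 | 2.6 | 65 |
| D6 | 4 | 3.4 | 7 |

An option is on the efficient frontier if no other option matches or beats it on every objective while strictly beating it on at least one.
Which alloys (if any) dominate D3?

D1: worse on corrosion resistance (6 vs 9).
D2: worse on corrosion resistance (4 vs 9).
D4: worse on corrosion resistance (3 vs 9).
D5: worse on cost (65 vs 48).
D6: worse on corrosion resistance (4 vs 9).
No option dominates D3.

none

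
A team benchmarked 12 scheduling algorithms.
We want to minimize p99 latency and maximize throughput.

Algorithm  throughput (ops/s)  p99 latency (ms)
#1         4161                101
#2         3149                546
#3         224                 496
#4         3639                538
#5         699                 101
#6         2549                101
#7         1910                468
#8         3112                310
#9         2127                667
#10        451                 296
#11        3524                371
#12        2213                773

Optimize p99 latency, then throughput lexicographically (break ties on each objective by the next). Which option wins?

First minimize p99 latency: best is 101, kept {#1, #5, #6}.
Then maximize throughput: best is 4161, kept {#1}.

#1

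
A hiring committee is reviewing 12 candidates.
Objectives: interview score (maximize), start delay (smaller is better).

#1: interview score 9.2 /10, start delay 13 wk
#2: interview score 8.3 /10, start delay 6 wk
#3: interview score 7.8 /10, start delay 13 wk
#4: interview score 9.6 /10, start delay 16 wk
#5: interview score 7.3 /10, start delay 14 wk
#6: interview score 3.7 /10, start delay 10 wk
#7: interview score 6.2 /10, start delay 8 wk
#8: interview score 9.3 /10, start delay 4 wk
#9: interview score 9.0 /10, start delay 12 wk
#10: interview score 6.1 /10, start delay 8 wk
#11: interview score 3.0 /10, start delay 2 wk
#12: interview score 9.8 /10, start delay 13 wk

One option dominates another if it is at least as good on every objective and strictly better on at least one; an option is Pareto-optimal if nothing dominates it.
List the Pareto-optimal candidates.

#1: dominated by #8 (interview score 9.3≥9.2, start delay 4≤13).
#2: dominated by #8 (interview score 9.3≥8.3, start delay 4≤6).
#3: dominated by #1 (interview score 9.2≥7.8, start delay 13≤13).
#4: dominated by #12 (interview score 9.8≥9.6, start delay 13≤16).
#5: dominated by #1 (interview score 9.2≥7.3, start delay 13≤14).
#6: dominated by #2 (interview score 8.3≥3.7, start delay 6≤10).
#7: dominated by #2 (interview score 8.3≥6.2, start delay 6≤8).
#8: not dominated.
#9: dominated by #8 (interview score 9.3≥9.0, start delay 4≤12).
#10: dominated by #2 (interview score 8.3≥6.1, start delay 6≤8).
#11: not dominated (best start delay).
#12: not dominated (best interview score).

#8, #11, #12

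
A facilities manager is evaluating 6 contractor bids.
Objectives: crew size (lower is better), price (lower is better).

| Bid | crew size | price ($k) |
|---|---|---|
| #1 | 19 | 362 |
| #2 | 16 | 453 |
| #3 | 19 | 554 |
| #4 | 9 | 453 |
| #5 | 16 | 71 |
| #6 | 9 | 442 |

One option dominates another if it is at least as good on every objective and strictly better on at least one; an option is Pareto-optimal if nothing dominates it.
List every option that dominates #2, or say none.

#4, #5, #6

#4: crew size 9≤16, price 453≤453 — dominates #2.
#5: crew size 16≤16, price 71≤453 — dominates #2.
#6: crew size 9≤16, price 442≤453 — dominates #2.
Others (#1, #3) are each worse than #2 on at least one objective.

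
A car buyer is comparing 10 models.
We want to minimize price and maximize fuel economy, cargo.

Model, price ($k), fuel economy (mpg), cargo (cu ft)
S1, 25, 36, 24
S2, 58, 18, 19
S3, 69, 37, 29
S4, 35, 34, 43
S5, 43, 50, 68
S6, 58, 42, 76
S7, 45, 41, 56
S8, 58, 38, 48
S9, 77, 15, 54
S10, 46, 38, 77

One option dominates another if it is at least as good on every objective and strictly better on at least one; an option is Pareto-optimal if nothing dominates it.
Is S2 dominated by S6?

Yes

S6 vs S2: price 58≤58, fuel economy 42≥18, cargo 76≥19 — S6 is at least as good on every objective with at least one strict improvement.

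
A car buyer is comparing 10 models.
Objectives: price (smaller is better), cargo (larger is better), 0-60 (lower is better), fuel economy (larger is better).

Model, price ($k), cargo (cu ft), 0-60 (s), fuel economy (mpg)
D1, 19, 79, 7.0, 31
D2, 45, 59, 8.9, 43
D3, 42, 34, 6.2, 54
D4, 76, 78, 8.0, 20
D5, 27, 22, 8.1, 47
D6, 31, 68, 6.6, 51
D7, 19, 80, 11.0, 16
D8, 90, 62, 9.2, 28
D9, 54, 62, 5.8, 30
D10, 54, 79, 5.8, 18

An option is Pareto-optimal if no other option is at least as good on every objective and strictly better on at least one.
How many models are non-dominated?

D1: not dominated.
D2: dominated by D6 (price 31≤45, cargo 68≥59, 0-60 6.6≤8.9, fuel economy 51≥43).
D3: not dominated (best fuel economy).
D4: dominated by D1 (price 19≤76, cargo 79≥78, 0-60 7.0≤8.0, fuel economy 31≥20).
D5: not dominated.
D6: not dominated.
D7: not dominated (best cargo).
D8: dominated by D1 (price 19≤90, cargo 79≥62, 0-60 7.0≤9.2, fuel economy 31≥28).
D9: not dominated.
D10: not dominated.
Pareto-optimal: D1, D3, D5, D6, D7, D9, D10 → 7.

7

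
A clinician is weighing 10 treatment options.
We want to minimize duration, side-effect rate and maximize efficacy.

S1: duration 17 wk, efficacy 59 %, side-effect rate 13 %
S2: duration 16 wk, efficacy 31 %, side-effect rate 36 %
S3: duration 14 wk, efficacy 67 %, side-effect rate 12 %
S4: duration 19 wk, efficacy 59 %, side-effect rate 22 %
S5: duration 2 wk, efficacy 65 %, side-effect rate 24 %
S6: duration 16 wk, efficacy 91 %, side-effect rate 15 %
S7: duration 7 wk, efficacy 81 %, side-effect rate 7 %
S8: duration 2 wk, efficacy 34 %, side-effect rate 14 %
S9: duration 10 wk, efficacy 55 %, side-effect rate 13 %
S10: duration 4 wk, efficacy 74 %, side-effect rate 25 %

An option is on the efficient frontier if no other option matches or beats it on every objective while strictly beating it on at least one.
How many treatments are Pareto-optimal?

5

S1: dominated by S3 (duration 14≤17, efficacy 67≥59, side-effect rate 12≤13).
S2: dominated by S3 (duration 14≤16, efficacy 67≥31, side-effect rate 12≤36).
S3: dominated by S7 (duration 7≤14, efficacy 81≥67, side-effect rate 7≤12).
S4: dominated by S1 (duration 17≤19, efficacy 59≥59, side-effect rate 13≤22).
S5: not dominated.
S6: not dominated (best efficacy).
S7: not dominated (best side-effect rate).
S8: not dominated.
S9: dominated by S7 (duration 7≤10, efficacy 81≥55, side-effect rate 7≤13).
S10: not dominated.
Pareto-optimal: S5, S6, S7, S8, S10 → 5.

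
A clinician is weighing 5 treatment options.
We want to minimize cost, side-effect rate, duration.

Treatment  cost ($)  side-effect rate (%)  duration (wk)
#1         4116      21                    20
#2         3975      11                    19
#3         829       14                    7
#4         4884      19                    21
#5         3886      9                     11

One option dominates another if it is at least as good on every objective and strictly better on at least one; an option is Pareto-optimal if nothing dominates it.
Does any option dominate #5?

No

#1: worse on cost (4116 vs 3886).
#2: worse on cost (3975 vs 3886).
#3: worse on side-effect rate (14 vs 9).
#4: worse on cost (4884 vs 3886).
No option is at least as good as #5 on every objective and strictly better on one.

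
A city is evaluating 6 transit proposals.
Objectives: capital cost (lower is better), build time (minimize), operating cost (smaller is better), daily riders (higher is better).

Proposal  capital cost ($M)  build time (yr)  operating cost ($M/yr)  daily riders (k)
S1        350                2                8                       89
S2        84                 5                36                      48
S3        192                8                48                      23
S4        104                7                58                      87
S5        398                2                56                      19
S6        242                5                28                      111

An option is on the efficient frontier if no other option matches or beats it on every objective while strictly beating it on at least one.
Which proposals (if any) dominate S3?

S2

S2: capital cost 84≤192, build time 5≤8, operating cost 36≤48, daily riders 48≥23 — dominates S3.
Others (S1, S4, S5, S6) are each worse than S3 on at least one objective.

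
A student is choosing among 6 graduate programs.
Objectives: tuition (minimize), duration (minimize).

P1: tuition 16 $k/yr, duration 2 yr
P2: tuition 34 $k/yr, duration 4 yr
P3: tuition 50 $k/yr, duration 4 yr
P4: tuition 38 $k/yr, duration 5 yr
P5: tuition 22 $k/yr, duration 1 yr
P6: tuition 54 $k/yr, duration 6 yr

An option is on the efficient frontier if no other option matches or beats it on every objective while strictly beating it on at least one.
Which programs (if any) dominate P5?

none

P1: worse on duration (2 vs 1).
P2: worse on tuition (34 vs 22).
P3: worse on tuition (50 vs 22).
P4: worse on tuition (38 vs 22).
P6: worse on tuition (54 vs 22).
No option dominates P5.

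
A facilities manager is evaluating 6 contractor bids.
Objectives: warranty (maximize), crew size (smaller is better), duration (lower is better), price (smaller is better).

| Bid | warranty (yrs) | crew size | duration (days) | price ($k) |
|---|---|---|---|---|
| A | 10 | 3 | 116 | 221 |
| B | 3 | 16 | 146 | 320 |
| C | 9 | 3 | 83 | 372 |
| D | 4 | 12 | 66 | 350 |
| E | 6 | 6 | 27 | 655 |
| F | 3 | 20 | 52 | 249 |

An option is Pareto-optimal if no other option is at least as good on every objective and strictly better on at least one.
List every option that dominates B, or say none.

A

A: warranty 10≥3, crew size 3≤16, duration 116≤146, price 221≤320 — dominates B.
Others (C, D, E, F) are each worse than B on at least one objective.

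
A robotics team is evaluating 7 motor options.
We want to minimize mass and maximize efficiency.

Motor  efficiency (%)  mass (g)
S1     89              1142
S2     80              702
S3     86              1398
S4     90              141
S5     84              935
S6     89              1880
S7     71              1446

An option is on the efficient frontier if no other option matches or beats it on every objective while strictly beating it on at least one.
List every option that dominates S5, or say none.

S4: efficiency 90≥84, mass 141≤935 — dominates S5.
Others (S1, S2, S3, S6, S7) are each worse than S5 on at least one objective.

S4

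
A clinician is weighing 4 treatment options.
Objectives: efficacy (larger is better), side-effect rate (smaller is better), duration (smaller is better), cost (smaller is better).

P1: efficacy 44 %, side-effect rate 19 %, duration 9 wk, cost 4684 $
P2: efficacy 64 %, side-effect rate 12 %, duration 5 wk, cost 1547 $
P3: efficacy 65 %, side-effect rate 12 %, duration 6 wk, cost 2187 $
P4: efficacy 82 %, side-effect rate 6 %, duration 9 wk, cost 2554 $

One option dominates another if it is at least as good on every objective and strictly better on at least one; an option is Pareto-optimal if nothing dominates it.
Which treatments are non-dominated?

P2, P3, P4

P1: dominated by P2 (efficacy 64≥44, side-effect rate 12≤19, duration 5≤9, cost 1547≤4684).
P2: not dominated (best duration).
P3: not dominated.
P4: not dominated (best efficacy).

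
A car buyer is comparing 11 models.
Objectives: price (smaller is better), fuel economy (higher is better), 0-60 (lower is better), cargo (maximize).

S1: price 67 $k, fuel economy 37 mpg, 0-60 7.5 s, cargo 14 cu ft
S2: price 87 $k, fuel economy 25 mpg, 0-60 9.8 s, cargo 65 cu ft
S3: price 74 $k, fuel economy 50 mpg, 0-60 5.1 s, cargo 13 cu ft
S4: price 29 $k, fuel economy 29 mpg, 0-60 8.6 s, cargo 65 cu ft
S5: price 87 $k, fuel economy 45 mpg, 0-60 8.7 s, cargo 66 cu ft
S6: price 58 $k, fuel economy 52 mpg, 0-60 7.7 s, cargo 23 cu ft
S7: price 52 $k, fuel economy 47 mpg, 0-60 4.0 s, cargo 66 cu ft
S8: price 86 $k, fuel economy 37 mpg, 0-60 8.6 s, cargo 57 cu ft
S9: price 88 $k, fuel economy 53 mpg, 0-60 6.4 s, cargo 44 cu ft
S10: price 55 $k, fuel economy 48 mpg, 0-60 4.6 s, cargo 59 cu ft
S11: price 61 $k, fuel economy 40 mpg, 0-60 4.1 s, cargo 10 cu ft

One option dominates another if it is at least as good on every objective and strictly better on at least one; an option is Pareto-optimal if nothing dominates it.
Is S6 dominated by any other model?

S1: worse on price (67 vs 58).
S2: worse on price (87 vs 58).
S3: worse on price (74 vs 58).
S4: worse on fuel economy (29 vs 52).
S5: worse on price (87 vs 58).
S7: worse on fuel economy (47 vs 52).
S8: worse on price (86 vs 58).
S9: worse on price (88 vs 58).
S10: worse on fuel economy (48 vs 52).
S11: worse on price (61 vs 58).
No option is at least as good as S6 on every objective and strictly better on one.

No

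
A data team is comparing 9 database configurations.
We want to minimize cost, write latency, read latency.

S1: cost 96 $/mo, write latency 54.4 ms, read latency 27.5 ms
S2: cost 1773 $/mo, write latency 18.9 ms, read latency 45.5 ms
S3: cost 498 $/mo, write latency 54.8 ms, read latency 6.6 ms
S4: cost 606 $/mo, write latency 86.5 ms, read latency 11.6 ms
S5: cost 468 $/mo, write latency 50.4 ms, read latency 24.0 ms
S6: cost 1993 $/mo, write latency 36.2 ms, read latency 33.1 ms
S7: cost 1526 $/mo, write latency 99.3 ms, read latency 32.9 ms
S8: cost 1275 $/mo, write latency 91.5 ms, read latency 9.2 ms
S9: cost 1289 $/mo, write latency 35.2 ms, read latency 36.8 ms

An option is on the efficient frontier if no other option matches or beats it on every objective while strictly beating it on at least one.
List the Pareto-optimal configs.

S1: not dominated (best cost).
S2: not dominated (best write latency).
S3: not dominated (best read latency).
S4: dominated by S3 (cost 498≤606, write latency 54.8≤86.5, read latency 6.6≤11.6).
S5: not dominated.
S6: not dominated.
S7: dominated by S1 (cost 96≤1526, write latency 54.4≤99.3, read latency 27.5≤32.9).
S8: dominated by S3 (cost 498≤1275, write latency 54.8≤91.5, read latency 6.6≤9.2).
S9: not dominated.

S1, S2, S3, S5, S6, S9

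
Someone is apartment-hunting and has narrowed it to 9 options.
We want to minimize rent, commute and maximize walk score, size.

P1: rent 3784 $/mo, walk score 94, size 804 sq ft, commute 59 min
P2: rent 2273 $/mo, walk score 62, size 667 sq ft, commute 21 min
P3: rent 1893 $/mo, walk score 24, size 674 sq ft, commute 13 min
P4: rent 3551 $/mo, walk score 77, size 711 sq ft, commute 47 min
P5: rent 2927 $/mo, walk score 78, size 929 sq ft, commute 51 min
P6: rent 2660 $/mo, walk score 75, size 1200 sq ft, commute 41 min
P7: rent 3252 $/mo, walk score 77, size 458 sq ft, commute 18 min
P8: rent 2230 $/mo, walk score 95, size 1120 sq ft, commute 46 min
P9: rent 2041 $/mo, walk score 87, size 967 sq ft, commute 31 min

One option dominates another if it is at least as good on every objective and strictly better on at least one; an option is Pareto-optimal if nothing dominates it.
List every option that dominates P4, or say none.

P8, P9

P8: rent 2230≤3551, walk score 95≥77, size 1120≥711, commute 46≤47 — dominates P4.
P9: rent 2041≤3551, walk score 87≥77, size 967≥711, commute 31≤47 — dominates P4.
Others (P1, P2, P3, P5, P6, P7) are each worse than P4 on at least one objective.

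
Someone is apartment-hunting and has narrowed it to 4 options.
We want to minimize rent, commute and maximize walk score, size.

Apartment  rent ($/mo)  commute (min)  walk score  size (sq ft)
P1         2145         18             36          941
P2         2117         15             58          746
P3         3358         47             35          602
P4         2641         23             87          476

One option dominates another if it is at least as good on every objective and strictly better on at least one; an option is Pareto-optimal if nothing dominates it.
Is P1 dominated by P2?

P2 vs P1: P2 is worse on size (746 vs 941), so it does not dominate P1.

No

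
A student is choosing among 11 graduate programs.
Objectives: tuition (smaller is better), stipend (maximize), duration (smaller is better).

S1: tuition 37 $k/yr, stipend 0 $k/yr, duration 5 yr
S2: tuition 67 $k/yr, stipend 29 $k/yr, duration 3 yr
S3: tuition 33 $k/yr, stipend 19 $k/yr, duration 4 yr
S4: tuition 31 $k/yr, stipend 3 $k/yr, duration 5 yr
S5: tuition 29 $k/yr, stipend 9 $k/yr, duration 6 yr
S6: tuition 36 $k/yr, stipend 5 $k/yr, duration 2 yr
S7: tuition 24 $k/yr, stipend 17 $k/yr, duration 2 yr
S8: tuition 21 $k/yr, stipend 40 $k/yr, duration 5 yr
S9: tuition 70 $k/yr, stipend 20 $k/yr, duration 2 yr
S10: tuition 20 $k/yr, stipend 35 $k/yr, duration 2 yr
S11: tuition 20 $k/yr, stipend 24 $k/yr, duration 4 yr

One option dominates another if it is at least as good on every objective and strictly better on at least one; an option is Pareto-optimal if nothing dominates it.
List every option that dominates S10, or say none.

none

S1: worse on tuition (37 vs 20).
S2: worse on tuition (67 vs 20).
S3: worse on tuition (33 vs 20).
S4: worse on tuition (31 vs 20).
S5: worse on tuition (29 vs 20).
S6: worse on tuition (36 vs 20).
S7: worse on tuition (24 vs 20).
S8: worse on tuition (21 vs 20).
S9: worse on tuition (70 vs 20).
S11: worse on stipend (24 vs 35).
No option dominates S10.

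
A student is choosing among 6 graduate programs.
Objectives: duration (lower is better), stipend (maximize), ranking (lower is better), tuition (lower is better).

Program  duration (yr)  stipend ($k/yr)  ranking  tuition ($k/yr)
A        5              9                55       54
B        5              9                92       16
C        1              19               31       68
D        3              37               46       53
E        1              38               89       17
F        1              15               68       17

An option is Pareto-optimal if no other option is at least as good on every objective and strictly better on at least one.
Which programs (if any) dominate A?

D: duration 3≤5, stipend 37≥9, ranking 46≤55, tuition 53≤54 — dominates A.
Others (B, C, E, F) are each worse than A on at least one objective.

D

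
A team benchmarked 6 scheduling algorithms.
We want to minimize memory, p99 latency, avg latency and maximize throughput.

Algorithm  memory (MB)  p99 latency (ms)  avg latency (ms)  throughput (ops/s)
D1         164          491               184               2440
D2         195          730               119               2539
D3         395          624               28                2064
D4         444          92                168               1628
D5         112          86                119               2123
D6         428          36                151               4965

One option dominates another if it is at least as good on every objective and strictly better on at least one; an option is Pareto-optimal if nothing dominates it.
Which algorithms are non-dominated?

D1, D2, D3, D5, D6

D1: not dominated.
D2: not dominated.
D3: not dominated (best avg latency).
D4: dominated by D5 (memory 112≤444, p99 latency 86≤92, avg latency 119≤168, throughput 2123≥1628).
D5: not dominated (best memory).
D6: not dominated (best p99 latency).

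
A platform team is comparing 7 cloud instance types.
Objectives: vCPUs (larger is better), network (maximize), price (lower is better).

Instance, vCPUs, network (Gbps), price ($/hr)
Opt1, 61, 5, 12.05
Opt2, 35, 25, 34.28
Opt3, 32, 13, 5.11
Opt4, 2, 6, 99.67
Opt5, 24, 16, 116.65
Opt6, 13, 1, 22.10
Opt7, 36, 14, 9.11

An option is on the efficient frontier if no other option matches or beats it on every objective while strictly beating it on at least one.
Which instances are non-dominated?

Opt1, Opt2, Opt3, Opt7

Opt1: not dominated (best vCPUs).
Opt2: not dominated (best network).
Opt3: not dominated (best price).
Opt4: dominated by Opt2 (vCPUs 35≥2, network 25≥6, price 34.28≤99.67).
Opt5: dominated by Opt2 (vCPUs 35≥24, network 25≥16, price 34.28≤116.65).
Opt6: dominated by Opt1 (vCPUs 61≥13, network 5≥1, price 12.05≤22.10).
Opt7: not dominated.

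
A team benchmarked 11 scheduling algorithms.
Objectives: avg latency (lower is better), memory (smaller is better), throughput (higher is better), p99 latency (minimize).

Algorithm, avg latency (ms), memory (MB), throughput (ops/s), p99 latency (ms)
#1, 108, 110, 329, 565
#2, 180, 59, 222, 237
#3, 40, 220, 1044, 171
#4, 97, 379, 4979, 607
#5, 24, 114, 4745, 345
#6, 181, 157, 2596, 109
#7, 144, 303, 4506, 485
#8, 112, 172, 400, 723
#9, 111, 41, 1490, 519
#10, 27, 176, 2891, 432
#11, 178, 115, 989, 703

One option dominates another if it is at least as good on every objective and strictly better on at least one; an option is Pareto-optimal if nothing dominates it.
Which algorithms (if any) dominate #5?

none

#1: worse on avg latency (108 vs 24).
#2: worse on avg latency (180 vs 24).
#3: worse on avg latency (40 vs 24).
#4: worse on avg latency (97 vs 24).
#6: worse on avg latency (181 vs 24).
#7: worse on avg latency (144 vs 24).
#8: worse on avg latency (112 vs 24).
#9: worse on avg latency (111 vs 24).
#10: worse on avg latency (27 vs 24).
#11: worse on avg latency (178 vs 24).
No option dominates #5.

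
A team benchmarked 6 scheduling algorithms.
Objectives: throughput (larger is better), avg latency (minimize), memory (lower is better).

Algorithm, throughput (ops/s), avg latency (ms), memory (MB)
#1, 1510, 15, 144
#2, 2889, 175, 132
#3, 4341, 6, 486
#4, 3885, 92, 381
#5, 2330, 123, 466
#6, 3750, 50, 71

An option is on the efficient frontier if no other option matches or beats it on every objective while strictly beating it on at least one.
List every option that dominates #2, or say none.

#6

#6: throughput 3750≥2889, avg latency 50≤175, memory 71≤132 — dominates #2.
Others (#1, #3, #4, #5) are each worse than #2 on at least one objective.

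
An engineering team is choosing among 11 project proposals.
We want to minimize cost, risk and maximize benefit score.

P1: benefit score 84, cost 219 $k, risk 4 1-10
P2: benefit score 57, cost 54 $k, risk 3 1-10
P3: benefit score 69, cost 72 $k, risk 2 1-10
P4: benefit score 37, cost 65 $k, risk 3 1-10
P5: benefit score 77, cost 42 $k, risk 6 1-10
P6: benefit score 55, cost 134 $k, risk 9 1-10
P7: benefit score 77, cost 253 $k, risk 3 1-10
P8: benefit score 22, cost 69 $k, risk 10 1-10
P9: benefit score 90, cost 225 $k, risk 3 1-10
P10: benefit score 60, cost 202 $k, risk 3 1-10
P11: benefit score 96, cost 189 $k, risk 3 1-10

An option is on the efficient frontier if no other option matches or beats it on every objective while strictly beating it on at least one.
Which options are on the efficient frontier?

P2, P3, P5, P11

P1: dominated by P11 (benefit score 96≥84, cost 189≤219, risk 3≤4).
P2: not dominated.
P3: not dominated (best risk).
P4: dominated by P2 (benefit score 57≥37, cost 54≤65, risk 3≤3).
P5: not dominated (best cost).
P6: dominated by P2 (benefit score 57≥55, cost 54≤134, risk 3≤9).
P7: dominated by P9 (benefit score 90≥77, cost 225≤253, risk 3≤3).
P8: dominated by P2 (benefit score 57≥22, cost 54≤69, risk 3≤10).
P9: dominated by P11 (benefit score 96≥90, cost 189≤225, risk 3≤3).
P10: dominated by P3 (benefit score 69≥60, cost 72≤202, risk 2≤3).
P11: not dominated (best benefit score).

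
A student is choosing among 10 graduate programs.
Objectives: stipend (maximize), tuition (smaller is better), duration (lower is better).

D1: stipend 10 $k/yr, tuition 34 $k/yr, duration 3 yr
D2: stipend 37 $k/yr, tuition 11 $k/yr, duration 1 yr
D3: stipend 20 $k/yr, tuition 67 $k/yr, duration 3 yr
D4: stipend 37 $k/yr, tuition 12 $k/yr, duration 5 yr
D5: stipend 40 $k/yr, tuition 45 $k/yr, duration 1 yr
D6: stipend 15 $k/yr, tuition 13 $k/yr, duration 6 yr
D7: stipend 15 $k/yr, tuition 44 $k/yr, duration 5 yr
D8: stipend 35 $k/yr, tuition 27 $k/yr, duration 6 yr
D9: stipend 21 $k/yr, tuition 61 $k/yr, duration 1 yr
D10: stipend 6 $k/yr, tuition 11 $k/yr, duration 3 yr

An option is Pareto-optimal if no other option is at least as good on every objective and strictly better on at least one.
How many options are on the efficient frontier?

D1: dominated by D2 (stipend 37≥10, tuition 11≤34, duration 1≤3).
D2: not dominated.
D3: dominated by D2 (stipend 37≥20, tuition 11≤67, duration 1≤3).
D4: dominated by D2 (stipend 37≥37, tuition 11≤12, duration 1≤5).
D5: not dominated (best stipend).
D6: dominated by D2 (stipend 37≥15, tuition 11≤13, duration 1≤6).
D7: dominated by D2 (stipend 37≥15, tuition 11≤44, duration 1≤5).
D8: dominated by D2 (stipend 37≥35, tuition 11≤27, duration 1≤6).
D9: dominated by D2 (stipend 37≥21, tuition 11≤61, duration 1≤1).
D10: dominated by D2 (stipend 37≥6, tuition 11≤11, duration 1≤3).
Pareto-optimal: D2, D5 → 2.

2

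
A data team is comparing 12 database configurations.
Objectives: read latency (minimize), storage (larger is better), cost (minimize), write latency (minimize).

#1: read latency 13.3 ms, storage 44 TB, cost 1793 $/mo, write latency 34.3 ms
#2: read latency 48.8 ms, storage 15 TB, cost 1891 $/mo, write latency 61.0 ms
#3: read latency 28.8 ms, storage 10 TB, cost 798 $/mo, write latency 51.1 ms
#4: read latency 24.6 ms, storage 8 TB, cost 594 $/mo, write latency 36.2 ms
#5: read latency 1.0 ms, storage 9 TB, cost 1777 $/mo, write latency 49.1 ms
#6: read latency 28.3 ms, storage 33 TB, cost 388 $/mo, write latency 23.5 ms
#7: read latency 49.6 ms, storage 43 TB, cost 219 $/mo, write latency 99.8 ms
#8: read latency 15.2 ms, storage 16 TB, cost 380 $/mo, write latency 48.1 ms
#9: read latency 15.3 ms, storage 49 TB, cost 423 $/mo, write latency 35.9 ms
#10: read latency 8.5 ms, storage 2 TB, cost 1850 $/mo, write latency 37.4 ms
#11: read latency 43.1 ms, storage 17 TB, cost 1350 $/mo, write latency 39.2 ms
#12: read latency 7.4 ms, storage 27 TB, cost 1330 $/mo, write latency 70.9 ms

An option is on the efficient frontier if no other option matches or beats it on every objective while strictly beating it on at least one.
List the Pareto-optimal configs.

#1: not dominated.
#2: dominated by #1 (read latency 13.3≤48.8, storage 44≥15, cost 1793≤1891, write latency 34.3≤61.0).
#3: dominated by #6 (read latency 28.3≤28.8, storage 33≥10, cost 388≤798, write latency 23.5≤51.1).
#4: dominated by #9 (read latency 15.3≤24.6, storage 49≥8, cost 423≤594, write latency 35.9≤36.2).
#5: not dominated (best read latency).
#6: not dominated (best write latency).
#7: not dominated (best cost).
#8: not dominated.
#9: not dominated (best storage).
#10: not dominated.
#11: dominated by #6 (read latency 28.3≤43.1, storage 33≥17, cost 388≤1350, write latency 23.5≤39.2).
#12: not dominated.

#1, #5, #6, #7, #8, #9, #10, #12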